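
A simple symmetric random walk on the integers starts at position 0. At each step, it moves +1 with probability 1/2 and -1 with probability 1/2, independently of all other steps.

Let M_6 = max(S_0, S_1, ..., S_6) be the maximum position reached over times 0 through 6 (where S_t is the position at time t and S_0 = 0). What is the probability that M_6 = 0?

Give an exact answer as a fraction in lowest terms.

Let M_6 = max(S_0,...,S_6). Use the reflection principle: for j ≥ 1, #{paths with M_6 ≥ j} = #{S_6 ≥ j} + #{S_6 ≥ j+1}.
P(M_6 ≥ 0) = 1 since S_0 = 0, so #{M_6 ≥ 0} = 64.
#{M_6 ≥ 1} = #{S_6 ≥ 1} + #{S_6 ≥ 2} = 22 + 22 = 44.
#{M_6 = 0} = 64 - 44 = 20.
P(M_6 = 0) = 20/64 = 5/16

Answer: 5/16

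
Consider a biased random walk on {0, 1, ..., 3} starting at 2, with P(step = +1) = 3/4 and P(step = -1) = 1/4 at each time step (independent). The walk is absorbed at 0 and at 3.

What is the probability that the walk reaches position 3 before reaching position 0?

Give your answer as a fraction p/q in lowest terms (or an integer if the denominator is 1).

Biased walk: p = 3/4, q = 1/4, r = q/p = 1/3
Gambler's ruin: P(hit 3 before 0 | start at 2) = (1 - r^a)/(1 - r^N)
r^2 = 1/9; r^3 = 1/27
P = (1 - 1/9) / (1 - 1/27) = 8/9 / 26/27 = 12/13

Answer: 12/13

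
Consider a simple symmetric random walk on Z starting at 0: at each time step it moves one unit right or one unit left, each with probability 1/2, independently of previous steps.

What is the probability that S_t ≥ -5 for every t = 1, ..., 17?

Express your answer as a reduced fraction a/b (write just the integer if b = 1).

Answer: 28067/32768

Derivation:
Let f(t,s) = #length-t paths at position s with S_1..S_t all ≥ -5.
f(t,s) = f(t-1,s-1) + f(t-1,s+1) for s ≥ -5; f(t,s) = 0 for s < -5.
t=0: f(0,0)=1
t=1: f(1,-1)=1 f(1,1)=1
t=2: f(2,-2)=1 f(2,0)=2 f(2,2)=1
t=3: f(3,-3)=1 f(3,-1)=3 f(3,1)=3 f(3,3)=1
t=4: f(4,-4)=1 f(4,-2)=4 f(4,0)=6 f(4,2)=4 f(4,4)=1
t=5: f(5,-5)=1 f(5,-3)=5 f(5,-1)=10 f(5,1)=10 f(5,3)=5 f(5,5)=1
t=6: f(6,-4)=6 f(6,-2)=15 f(6,0)=20 f(6,2)=15 f(6,4)=6 f(6,6)=1
t=7: f(7,-5)=6 f(7,-3)=21 f(7,-1)=35 f(7,1)=35 f(7,3)=21 f(7,5)=7 f(7,7)=1
t=8: f(8,-4)=27 f(8,-2)=56 f(8,0)=70 f(8,2)=56 f(8,4)=28 f(8,6)=8 f(8,8)=1
t=9: f(9,-5)=27 f(9,-3)=83 f(9,-1)=126 f(9,1)=126 f(9,3)=84 f(9,5)=36 f(9,7)=9 f(9,9)=1
t=10: f(10,-4)=110 f(10,-2)=209 f(10,0)=252 f(10,2)=210 f(10,4)=120 f(10,6)=45 f(10,8)=10 f(10,10)=1
t=11: f(11,-5)=110 f(11,-3)=319 f(11,-1)=461 f(11,1)=462 f(11,3)=330 f(11,5)=165 f(11,7)=55 f(11,9)=11 f(11,11)=1
t=12: f(12,-4)=429 f(12,-2)=780 f(12,0)=923 f(12,2)=792 f(12,4)=495 f(12,6)=220 f(12,8)=66 f(12,10)=12 f(12,12)=1
t=13: f(13,-5)=429 f(13,-3)=1209 f(13,-1)=1703 f(13,1)=1715 f(13,3)=1287 f(13,5)=715 f(13,7)=286 f(13,9)=78 f(13,11)=13 f(13,13)=1
t=14: f(14,-4)=1638 f(14,-2)=2912 f(14,0)=3418 f(14,2)=3002 f(14,4)=2002 f(14,6)=1001 f(14,8)=364 f(14,10)=91 f(14,12)=14 f(14,14)=1
t=15: f(15,-5)=1638 f(15,-3)=4550 f(15,-1)=6330 f(15,1)=6420 f(15,3)=5004 f(15,5)=3003 f(15,7)=1365 f(15,9)=455 f(15,11)=105 f(15,13)=15 f(15,15)=1
t=16: f(16,-4)=6188 f(16,-2)=10880 f(16,0)=12750 f(16,2)=11424 f(16,4)=8007 f(16,6)=4368 f(16,8)=1820 f(16,10)=560 f(16,12)=120 f(16,14)=16 f(16,16)=1
t=17: f(17,-5)=6188 f(17,-3)=17068 f(17,-1)=23630 f(17,1)=24174 f(17,3)=19431 f(17,5)=12375 f(17,7)=6188 f(17,9)=2380 f(17,11)=680 f(17,13)=136 f(17,15)=17 f(17,17)=1
Σ_s f(17,s) = 112268
P = 112268/131072 = 28067/32768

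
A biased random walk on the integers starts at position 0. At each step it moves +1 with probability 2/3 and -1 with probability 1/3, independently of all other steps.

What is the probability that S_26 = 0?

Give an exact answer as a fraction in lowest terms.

Answer: 85201715200/2541865828329

Derivation:
To be at 0 after 26 steps: need exactly 13 steps of +1 and 13 of -1.
Number of such sequences: C(26,13) = 10400600
Each has probability (2/3)^13 · (1/3)^13 = 8192/2541865828329
P = 10400600 · 8192/2541865828329 = 85201715200/2541865828329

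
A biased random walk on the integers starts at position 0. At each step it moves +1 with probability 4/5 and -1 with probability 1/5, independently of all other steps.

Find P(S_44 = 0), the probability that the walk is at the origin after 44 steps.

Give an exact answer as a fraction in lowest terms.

To be at 0 after 44 steps: need exactly 22 steps of +1 and 22 of -1.
Number of such sequences: C(44,22) = 2104098963720
Each has probability (4/5)^22 · (1/5)^22 = 17592186044416/5684341886080801486968994140625
P = 2104098963720 · 17592186044416/5684341886080801486968994140625 = 7403140085125030298517504/1136868377216160297393798828125

Answer: 7403140085125030298517504/1136868377216160297393798828125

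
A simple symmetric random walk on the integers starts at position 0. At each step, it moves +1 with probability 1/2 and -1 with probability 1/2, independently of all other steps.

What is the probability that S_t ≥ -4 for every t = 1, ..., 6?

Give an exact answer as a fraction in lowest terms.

Answer: 31/32

Derivation:
Let f(t,s) = #length-t paths at position s with S_1..S_t all ≥ -4.
f(t,s) = f(t-1,s-1) + f(t-1,s+1) for s ≥ -4; f(t,s) = 0 for s < -4.
t=0: f(0,0)=1
t=1: f(1,-1)=1 f(1,1)=1
t=2: f(2,-2)=1 f(2,0)=2 f(2,2)=1
t=3: f(3,-3)=1 f(3,-1)=3 f(3,1)=3 f(3,3)=1
t=4: f(4,-4)=1 f(4,-2)=4 f(4,0)=6 f(4,2)=4 f(4,4)=1
t=5: f(5,-3)=5 f(5,-1)=10 f(5,1)=10 f(5,3)=5 f(5,5)=1
t=6: f(6,-4)=5 f(6,-2)=15 f(6,0)=20 f(6,2)=15 f(6,4)=6 f(6,6)=1
Σ_s f(6,s) = 62
P = 62/64 = 31/32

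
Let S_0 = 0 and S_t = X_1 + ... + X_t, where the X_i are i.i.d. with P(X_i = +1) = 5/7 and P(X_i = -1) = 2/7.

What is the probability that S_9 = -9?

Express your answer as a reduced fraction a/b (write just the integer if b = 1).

Answer: 512/40353607

Derivation:
To reach position -9 after 9 steps: need 0 steps of +1 and 9 steps of -1.
Number of such sequences: C(9,0) = 1
Each has probability (5/7)^0 · (2/7)^9 = 512/40353607
P = 1 · 512/40353607 = 512/40353607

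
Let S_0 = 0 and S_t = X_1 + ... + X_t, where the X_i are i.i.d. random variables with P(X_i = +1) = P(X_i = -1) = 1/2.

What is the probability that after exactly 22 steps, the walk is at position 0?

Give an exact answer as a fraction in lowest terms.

To return to 0 after 22 steps: need exactly 11 steps of +1 and 11 of -1.
Favorable paths: C(22,11) = 705432
Total paths: 2^22 = 4194304
P = 705432/4194304 = 88179/524288

Answer: 88179/524288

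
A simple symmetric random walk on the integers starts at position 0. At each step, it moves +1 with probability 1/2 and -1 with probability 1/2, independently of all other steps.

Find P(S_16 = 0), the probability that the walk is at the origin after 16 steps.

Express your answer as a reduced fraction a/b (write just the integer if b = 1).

To return to 0 after 16 steps: need exactly 8 steps of +1 and 8 of -1.
Favorable paths: C(16,8) = 12870
Total paths: 2^16 = 65536
P = 12870/65536 = 6435/32768

Answer: 6435/32768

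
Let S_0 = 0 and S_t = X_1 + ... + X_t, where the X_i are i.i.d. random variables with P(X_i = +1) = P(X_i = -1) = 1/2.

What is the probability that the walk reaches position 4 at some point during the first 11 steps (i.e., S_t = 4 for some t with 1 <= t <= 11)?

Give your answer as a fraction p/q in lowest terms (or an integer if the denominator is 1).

Count via complement. Let g(t,s) = #length-t paths at position s with S_1..S_t all ≠ 4.
g(t,s) = g(t-1,s-1) + g(t-1,s+1) for s ≠ 4; g(t,4) = 0.
t=0: g(0,0)=1
t=1: g(1,-1)=1 g(1,1)=1
t=2: g(2,-2)=1 g(2,0)=2 g(2,2)=1
t=3: g(3,-3)=1 g(3,-1)=3 g(3,1)=3 g(3,3)=1
t=4: g(4,-4)=1 g(4,-2)=4 g(4,0)=6 g(4,2)=4
t=5: g(5,-5)=1 g(5,-3)=5 g(5,-1)=10 g(5,1)=10 g(5,3)=4
t=6: g(6,-6)=1 g(6,-4)=6 g(6,-2)=15 g(6,0)=20 g(6,2)=14
t=7: g(7,-7)=1 g(7,-5)=7 g(7,-3)=21 g(7,-1)=35 g(7,1)=34 g(7,3)=14
t=8: g(8,-8)=1 g(8,-6)=8 g(8,-4)=28 g(8,-2)=56 g(8,0)=69 g(8,2)=48
t=9: g(9,-9)=1 g(9,-7)=9 g(9,-5)=36 g(9,-3)=84 g(9,-1)=125 g(9,1)=117 g(9,3)=48
t=10: g(10,-10)=1 g(10,-8)=10 g(10,-6)=45 g(10,-4)=120 g(10,-2)=209 g(10,0)=242 g(10,2)=165
t=11: g(11,-11)=1 g(11,-9)=11 g(11,-7)=55 g(11,-5)=165 g(11,-3)=329 g(11,-1)=451 g(11,1)=407 g(11,3)=165
Paths never hitting 4: Σ_s g(11,s) = 1584
Paths hitting 4: 2^11 - 1584 = 464
P = 464/2048 = 29/128

Answer: 29/128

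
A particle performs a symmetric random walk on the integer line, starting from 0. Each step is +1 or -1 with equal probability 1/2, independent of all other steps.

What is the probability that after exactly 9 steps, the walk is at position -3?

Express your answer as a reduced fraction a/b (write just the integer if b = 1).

To reach position -3 after 9 steps: need 3 steps of +1 and 6 of -1.
Favorable paths: C(9,3) = 84
Total paths: 2^9 = 512
P = 84/512 = 21/128

Answer: 21/128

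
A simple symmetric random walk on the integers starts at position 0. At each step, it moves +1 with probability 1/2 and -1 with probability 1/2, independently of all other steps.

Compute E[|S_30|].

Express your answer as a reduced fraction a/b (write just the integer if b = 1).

Answer: 145422675/33554432

Derivation:
S_30 takes values m ≡ 0 (mod 2) with |m| ≤ 30; P(S_30=m) = C(30,(30+m)/2)/2^30.
Total paths: 2^30 = 1073741824
Distribution: P(S=-30)=1/1073741824, P(S=-28)=30/1073741824, P(S=-26)=435/1073741824, P(S=-24)=4060/1073741824, P(S=-22)=27405/1073741824, P(S=-20)=142506/1073741824, P(S=-18)=593775/1073741824, P(S=-16)=2035800/1073741824, P(S=-14)=5852925/1073741824, P(S=-12)=14307150/1073741824, P(S=-10)=30045015/1073741824, P(S=-8)=54627300/1073741824, P(S=-6)=86493225/1073741824, P(S=-4)=119759850/1073741824, P(S=-2)=145422675/1073741824, P(S=0)=155117520/1073741824, P(S=2)=145422675/1073741824, P(S=4)=119759850/1073741824, P(S=6)=86493225/1073741824, P(S=8)=54627300/1073741824, P(S=10)=30045015/1073741824, P(S=12)=14307150/1073741824, P(S=14)=5852925/1073741824, P(S=16)=2035800/1073741824, P(S=18)=593775/1073741824, P(S=20)=142506/1073741824, P(S=22)=27405/1073741824, P(S=24)=4060/1073741824, P(S=26)=435/1073741824, P(S=28)=30/1073741824, P(S=30)=1/1073741824
E[|S_30|] = Σ_m |m|·P(S_30=m) = 4653525600/1073741824 = 145422675/33554432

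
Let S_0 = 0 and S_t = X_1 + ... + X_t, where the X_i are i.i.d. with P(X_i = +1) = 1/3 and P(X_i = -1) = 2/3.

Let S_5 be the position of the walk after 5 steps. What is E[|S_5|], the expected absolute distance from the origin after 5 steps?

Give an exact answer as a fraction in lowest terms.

S_5 takes values m ≡ 1 (mod 2) with |m| ≤ 5; P(S_5=m) = C(5,(5+m)/2) · (1/3)^((5+m)/2) · (2/3)^((5-m)/2).
Distribution: P(S=-5)=32/243, P(S=-3)=80/243, P(S=-1)=80/243, P(S=1)=40/243, P(S=3)=10/243, P(S=5)=1/243
E[|S_5|] = Σ_m |m|·P(S_5=m) = 185/81

Answer: 185/81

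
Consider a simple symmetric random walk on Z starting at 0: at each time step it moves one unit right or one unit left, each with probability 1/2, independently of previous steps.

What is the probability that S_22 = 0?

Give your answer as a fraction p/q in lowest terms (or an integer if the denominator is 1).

To return to 0 after 22 steps: need exactly 11 steps of +1 and 11 of -1.
Favorable paths: C(22,11) = 705432
Total paths: 2^22 = 4194304
P = 705432/4194304 = 88179/524288

Answer: 88179/524288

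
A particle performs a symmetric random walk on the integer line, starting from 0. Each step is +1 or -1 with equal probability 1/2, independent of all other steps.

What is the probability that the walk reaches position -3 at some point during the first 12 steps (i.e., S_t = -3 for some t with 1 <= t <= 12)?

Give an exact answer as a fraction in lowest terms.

Count via complement. Let g(t,s) = #length-t paths at position s with S_1..S_t all ≠ -3.
g(t,s) = g(t-1,s-1) + g(t-1,s+1) for s ≠ -3; g(t,-3) = 0.
t=0: g(0,0)=1
t=1: g(1,-1)=1 g(1,1)=1
t=2: g(2,-2)=1 g(2,0)=2 g(2,2)=1
t=3: g(3,-1)=3 g(3,1)=3 g(3,3)=1
t=4: g(4,-2)=3 g(4,0)=6 g(4,2)=4 g(4,4)=1
t=5: g(5,-1)=9 g(5,1)=10 g(5,3)=5 g(5,5)=1
t=6: g(6,-2)=9 g(6,0)=19 g(6,2)=15 g(6,4)=6 g(6,6)=1
t=7: g(7,-1)=28 g(7,1)=34 g(7,3)=21 g(7,5)=7 g(7,7)=1
t=8: g(8,-2)=28 g(8,0)=62 g(8,2)=55 g(8,4)=28 g(8,6)=8 g(8,8)=1
t=9: g(9,-1)=90 g(9,1)=117 g(9,3)=83 g(9,5)=36 g(9,7)=9 g(9,9)=1
t=10: g(10,-2)=90 g(10,0)=207 g(10,2)=200 g(10,4)=119 g(10,6)=45 g(10,8)=10 g(10,10)=1
t=11: g(11,-1)=297 g(11,1)=407 g(11,3)=319 g(11,5)=164 g(11,7)=55 g(11,9)=11 g(11,11)=1
t=12: g(12,-2)=297 g(12,0)=704 g(12,2)=726 g(12,4)=483 g(12,6)=219 g(12,8)=66 g(12,10)=12 g(12,12)=1
Paths never hitting -3: Σ_s g(12,s) = 2508
Paths hitting -3: 2^12 - 2508 = 1588
P = 1588/4096 = 397/1024

Answer: 397/1024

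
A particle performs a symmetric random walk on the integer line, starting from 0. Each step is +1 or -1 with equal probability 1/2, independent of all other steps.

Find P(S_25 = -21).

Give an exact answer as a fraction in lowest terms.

To reach position -21 after 25 steps: need 2 steps of +1 and 23 of -1.
Favorable paths: C(25,2) = 300
Total paths: 2^25 = 33554432
P = 300/33554432 = 75/8388608

Answer: 75/8388608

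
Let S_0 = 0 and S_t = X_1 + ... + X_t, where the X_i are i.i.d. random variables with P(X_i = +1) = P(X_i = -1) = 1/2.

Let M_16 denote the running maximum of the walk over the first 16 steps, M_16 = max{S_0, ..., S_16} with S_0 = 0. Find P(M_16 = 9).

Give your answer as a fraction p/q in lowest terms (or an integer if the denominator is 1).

Let M_16 = max(S_0,...,S_16). Use the reflection principle: for j ≥ 1, #{paths with M_16 ≥ j} = #{S_16 ≥ j} + #{S_16 ≥ j+1}.
By reflection, #{M_16 ≥ 9} = #{S_16 ≥ 9} + #{S_16 ≥ 10} = 697 + 697 = 1394.
#{M_16 ≥ 10} = #{S_16 ≥ 10} + #{S_16 ≥ 11} = 697 + 137 = 834.
#{M_16 = 9} = 1394 - 834 = 560.
P(M_16 = 9) = 560/65536 = 35/4096

Answer: 35/4096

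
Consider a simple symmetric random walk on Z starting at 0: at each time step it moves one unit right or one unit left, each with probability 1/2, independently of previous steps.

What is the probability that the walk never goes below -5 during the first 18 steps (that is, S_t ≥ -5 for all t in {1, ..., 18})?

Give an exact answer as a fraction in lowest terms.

Let f(t,s) = #length-t paths at position s with S_1..S_t all ≥ -5.
f(t,s) = f(t-1,s-1) + f(t-1,s+1) for s ≥ -5; f(t,s) = 0 for s < -5.
t=0: f(0,0)=1
t=1: f(1,-1)=1 f(1,1)=1
t=2: f(2,-2)=1 f(2,0)=2 f(2,2)=1
t=3: f(3,-3)=1 f(3,-1)=3 f(3,1)=3 f(3,3)=1
t=4: f(4,-4)=1 f(4,-2)=4 f(4,0)=6 f(4,2)=4 f(4,4)=1
t=5: f(5,-5)=1 f(5,-3)=5 f(5,-1)=10 f(5,1)=10 f(5,3)=5 f(5,5)=1
t=6: f(6,-4)=6 f(6,-2)=15 f(6,0)=20 f(6,2)=15 f(6,4)=6 f(6,6)=1
t=7: f(7,-5)=6 f(7,-3)=21 f(7,-1)=35 f(7,1)=35 f(7,3)=21 f(7,5)=7 f(7,7)=1
t=8: f(8,-4)=27 f(8,-2)=56 f(8,0)=70 f(8,2)=56 f(8,4)=28 f(8,6)=8 f(8,8)=1
t=9: f(9,-5)=27 f(9,-3)=83 f(9,-1)=126 f(9,1)=126 f(9,3)=84 f(9,5)=36 f(9,7)=9 f(9,9)=1
t=10: f(10,-4)=110 f(10,-2)=209 f(10,0)=252 f(10,2)=210 f(10,4)=120 f(10,6)=45 f(10,8)=10 f(10,10)=1
t=11: f(11,-5)=110 f(11,-3)=319 f(11,-1)=461 f(11,1)=462 f(11,3)=330 f(11,5)=165 f(11,7)=55 f(11,9)=11 f(11,11)=1
t=12: f(12,-4)=429 f(12,-2)=780 f(12,0)=923 f(12,2)=792 f(12,4)=495 f(12,6)=220 f(12,8)=66 f(12,10)=12 f(12,12)=1
t=13: f(13,-5)=429 f(13,-3)=1209 f(13,-1)=1703 f(13,1)=1715 f(13,3)=1287 f(13,5)=715 f(13,7)=286 f(13,9)=78 f(13,11)=13 f(13,13)=1
t=14: f(14,-4)=1638 f(14,-2)=2912 f(14,0)=3418 f(14,2)=3002 f(14,4)=2002 f(14,6)=1001 f(14,8)=364 f(14,10)=91 f(14,12)=14 f(14,14)=1
t=15: f(15,-5)=1638 f(15,-3)=4550 f(15,-1)=6330 f(15,1)=6420 f(15,3)=5004 f(15,5)=3003 f(15,7)=1365 f(15,9)=455 f(15,11)=105 f(15,13)=15 f(15,15)=1
t=16: f(16,-4)=6188 f(16,-2)=10880 f(16,0)=12750 f(16,2)=11424 f(16,4)=8007 f(16,6)=4368 f(16,8)=1820 f(16,10)=560 f(16,12)=120 f(16,14)=16 f(16,16)=1
t=17: f(17,-5)=6188 f(17,-3)=17068 f(17,-1)=23630 f(17,1)=24174 f(17,3)=19431 f(17,5)=12375 f(17,7)=6188 f(17,9)=2380 f(17,11)=680 f(17,13)=136 f(17,15)=17 f(17,17)=1
t=18: f(18,-4)=23256 f(18,-2)=40698 f(18,0)=47804 f(18,2)=43605 f(18,4)=31806 f(18,6)=18563 f(18,8)=8568 f(18,10)=3060 f(18,12)=816 f(18,14)=153 f(18,16)=18 f(18,18)=1
Σ_s f(18,s) = 218348
P = 218348/262144 = 54587/65536

Answer: 54587/65536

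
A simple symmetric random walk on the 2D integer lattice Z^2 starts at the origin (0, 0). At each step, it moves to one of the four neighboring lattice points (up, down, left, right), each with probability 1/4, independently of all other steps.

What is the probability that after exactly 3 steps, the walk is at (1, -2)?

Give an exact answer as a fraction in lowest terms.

Answer: 3/64

Derivation:
Let h be the number of horizontal steps (so 3-h are vertical). To end at (1,-2) need (h+1)/2 right-steps and ((3-h)-2)/2 up-steps.
Sum over h with 1 ≤ h ≤ 1, h ≡ 1 (mod 2), 3-h ≡ 0 (mod 2):
h=1: C(3,1)·C(1,1)·C(2,0) = 3·1·1 = 3
Total favorable: 3
Total paths: 4^3 = 64
P = 3/64 = 3/64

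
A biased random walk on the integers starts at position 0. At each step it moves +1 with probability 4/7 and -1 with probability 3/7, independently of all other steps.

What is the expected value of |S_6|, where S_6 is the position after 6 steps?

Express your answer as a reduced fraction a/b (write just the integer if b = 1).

S_6 takes values m ≡ 0 (mod 2) with |m| ≤ 6; P(S_6=m) = C(6,(6+m)/2) · (4/7)^((6+m)/2) · (3/7)^((6-m)/2).
Distribution: P(S=-6)=729/117649, P(S=-4)=5832/117649, P(S=-2)=19440/117649, P(S=0)=34560/117649, P(S=2)=34560/117649, P(S=4)=18432/117649, P(S=6)=4096/117649
E[|S_6|] = Σ_m |m|·P(S_6=m) = 234006/117649

Answer: 234006/117649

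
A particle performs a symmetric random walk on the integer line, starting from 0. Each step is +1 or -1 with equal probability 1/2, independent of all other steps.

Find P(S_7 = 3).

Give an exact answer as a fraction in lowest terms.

Answer: 21/128

Derivation:
To reach position 3 after 7 steps: need 5 steps of +1 and 2 of -1.
Favorable paths: C(7,5) = 21
Total paths: 2^7 = 128
P = 21/128 = 21/128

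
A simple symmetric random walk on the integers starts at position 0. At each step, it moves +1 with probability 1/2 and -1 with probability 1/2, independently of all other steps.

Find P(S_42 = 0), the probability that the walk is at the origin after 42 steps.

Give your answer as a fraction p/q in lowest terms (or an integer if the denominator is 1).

Answer: 67282234305/549755813888

Derivation:
To return to 0 after 42 steps: need exactly 21 steps of +1 and 21 of -1.
Favorable paths: C(42,21) = 538257874440
Total paths: 2^42 = 4398046511104
P = 538257874440/4398046511104 = 67282234305/549755813888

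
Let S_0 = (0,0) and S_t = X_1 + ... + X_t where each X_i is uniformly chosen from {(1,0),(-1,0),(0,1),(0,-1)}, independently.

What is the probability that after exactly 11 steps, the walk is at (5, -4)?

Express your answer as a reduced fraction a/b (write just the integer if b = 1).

Answer: 2541/2097152

Derivation:
Let h be the number of horizontal steps (so 11-h are vertical). To end at (5,-4) need (h+5)/2 right-steps and ((11-h)-4)/2 up-steps.
Sum over h with 5 ≤ h ≤ 7, h ≡ 1 (mod 2), 11-h ≡ 0 (mod 2):
h=5: C(11,5)·C(5,5)·C(6,1) = 462·1·6 = 2772
h=7: C(11,7)·C(7,6)·C(4,0) = 330·7·1 = 2310
Total favorable: 5082
Total paths: 4^11 = 4194304
P = 5082/4194304 = 2541/2097152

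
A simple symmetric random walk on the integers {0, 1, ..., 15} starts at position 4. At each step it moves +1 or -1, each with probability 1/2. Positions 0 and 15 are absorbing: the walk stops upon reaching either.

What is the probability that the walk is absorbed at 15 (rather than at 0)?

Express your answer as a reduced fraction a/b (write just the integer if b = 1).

Answer: 4/15

Derivation:
Symmetric walk (p = 1/2): the harmonic-function argument gives P(hit 15 before 0 | start at 4) = a/N.
P = 4/15 = 4/15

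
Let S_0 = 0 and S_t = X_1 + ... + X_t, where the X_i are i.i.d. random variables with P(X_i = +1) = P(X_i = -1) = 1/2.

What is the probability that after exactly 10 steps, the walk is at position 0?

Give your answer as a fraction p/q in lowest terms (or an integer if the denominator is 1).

Answer: 63/256

Derivation:
To return to 0 after 10 steps: need exactly 5 steps of +1 and 5 of -1.
Favorable paths: C(10,5) = 252
Total paths: 2^10 = 1024
P = 252/1024 = 63/256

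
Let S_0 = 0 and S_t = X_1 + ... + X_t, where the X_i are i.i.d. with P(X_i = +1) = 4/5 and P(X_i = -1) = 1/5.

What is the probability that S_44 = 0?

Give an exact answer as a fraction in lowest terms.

Answer: 7403140085125030298517504/1136868377216160297393798828125

Derivation:
To be at 0 after 44 steps: need exactly 22 steps of +1 and 22 of -1.
Number of such sequences: C(44,22) = 2104098963720
Each has probability (4/5)^22 · (1/5)^22 = 17592186044416/5684341886080801486968994140625
P = 2104098963720 · 17592186044416/5684341886080801486968994140625 = 7403140085125030298517504/1136868377216160297393798828125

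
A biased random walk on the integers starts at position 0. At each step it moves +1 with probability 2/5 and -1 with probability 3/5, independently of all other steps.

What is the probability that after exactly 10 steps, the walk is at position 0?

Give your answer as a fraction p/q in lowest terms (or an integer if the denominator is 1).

Answer: 1959552/9765625

Derivation:
To be at 0 after 10 steps: need exactly 5 steps of +1 and 5 of -1.
Number of such sequences: C(10,5) = 252
Each has probability (2/5)^5 · (3/5)^5 = 7776/9765625
P = 252 · 7776/9765625 = 1959552/9765625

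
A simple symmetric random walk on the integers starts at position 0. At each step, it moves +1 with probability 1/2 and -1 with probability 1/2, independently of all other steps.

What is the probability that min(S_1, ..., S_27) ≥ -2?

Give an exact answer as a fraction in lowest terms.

Answer: 14375115/33554432

Derivation:
Let f(t,s) = #length-t paths at position s with S_1..S_t all ≥ -2.
f(t,s) = f(t-1,s-1) + f(t-1,s+1) for s ≥ -2; f(t,s) = 0 for s < -2.
t=0: f(0,0)=1
t=1: f(1,-1)=1 f(1,1)=1
t=2: f(2,-2)=1 f(2,0)=2 f(2,2)=1
t=3: f(3,-1)=3 f(3,1)=3 f(3,3)=1
t=4: f(4,-2)=3 f(4,0)=6 f(4,2)=4 f(4,4)=1
t=5: f(5,-1)=9 f(5,1)=10 f(5,3)=5 f(5,5)=1
t=6: f(6,-2)=9 f(6,0)=19 f(6,2)=15 f(6,4)=6 f(6,6)=1
t=7: f(7,-1)=28 f(7,1)=34 f(7,3)=21 f(7,5)=7 f(7,7)=1
t=8: f(8,-2)=28 f(8,0)=62 f(8,2)=55 f(8,4)=28 f(8,6)=8 f(8,8)=1
t=9: f(9,-1)=90 f(9,1)=117 f(9,3)=83 f(9,5)=36 f(9,7)=9 f(9,9)=1
t=10: f(10,-2)=90 f(10,0)=207 f(10,2)=200 f(10,4)=119 f(10,6)=45 f(10,8)=10 f(10,10)=1
t=11: f(11,-1)=297 f(11,1)=407 f(11,3)=319 f(11,5)=164 f(11,7)=55 f(11,9)=11 f(11,11)=1
t=12: f(12,-2)=297 f(12,0)=704 f(12,2)=726 f(12,4)=483 f(12,6)=219 f(12,8)=66 f(12,10)=12 f(12,12)=1
t=13: f(13,-1)=1001 f(13,1)=1430 f(13,3)=1209 f(13,5)=702 f(13,7)=285 f(13,9)=78 f(13,11)=13 f(13,13)=1
t=14: f(14,-2)=1001 f(14,0)=2431 f(14,2)=2639 f(14,4)=1911 f(14,6)=987 f(14,8)=363 f(14,10)=91 f(14,12)=14 f(14,14)=1
t=15: f(15,-1)=3432 f(15,1)=5070 f(15,3)=4550 f(15,5)=2898 f(15,7)=1350 f(15,9)=454 f(15,11)=105 f(15,13)=15 f(15,15)=1
t=16: f(16,-2)=3432 f(16,0)=8502 f(16,2)=9620 f(16,4)=7448 f(16,6)=4248 f(16,8)=1804 f(16,10)=559 f(16,12)=120 f(16,14)=16 f(16,16)=1
t=17: f(17,-1)=11934 f(17,1)=18122 f(17,3)=17068 f(17,5)=11696 f(17,7)=6052 f(17,9)=2363 f(17,11)=679 f(17,13)=136 f(17,15)=17 f(17,17)=1
t=18: f(18,-2)=11934 f(18,0)=30056 f(18,2)=35190 f(18,4)=28764 f(18,6)=17748 f(18,8)=8415 f(18,10)=3042 f(18,12)=815 f(18,14)=153 f(18,16)=18 f(18,18)=1
t=19: f(19,-1)=41990 f(19,1)=65246 f(19,3)=63954 f(19,5)=46512 f(19,7)=26163 f(19,9)=11457 f(19,11)=3857 f(19,13)=968 f(19,15)=171 f(19,17)=19 f(19,19)=1
t=20: f(20,-2)=41990 f(20,0)=107236 f(20,2)=129200 f(20,4)=110466 f(20,6)=72675 f(20,8)=37620 f(20,10)=15314 f(20,12)=4825 f(20,14)=1139 f(20,16)=190 f(20,18)=20 f(20,20)=1
t=21: f(21,-1)=149226 f(21,1)=236436 f(21,3)=239666 f(21,5)=183141 f(21,7)=110295 f(21,9)=52934 f(21,11)=20139 f(21,13)=5964 f(21,15)=1329 f(21,17)=210 f(21,19)=21 f(21,21)=1
t=22: f(22,-2)=149226 f(22,0)=385662 f(22,2)=476102 f(22,4)=422807 f(22,6)=293436 f(22,8)=163229 f(22,10)=73073 f(22,12)=26103 f(22,14)=7293 f(22,16)=1539 f(22,18)=231 f(22,20)=22 f(22,22)=1
t=23: f(23,-1)=534888 f(23,1)=861764 f(23,3)=898909 f(23,5)=716243 f(23,7)=456665 f(23,9)=236302 f(23,11)=99176 f(23,13)=33396 f(23,15)=8832 f(23,17)=1770 f(23,19)=253 f(23,21)=23 f(23,23)=1
t=24: f(24,-2)=534888 f(24,0)=1396652 f(24,2)=1760673 f(24,4)=1615152 f(24,6)=1172908 f(24,8)=692967 f(24,10)=335478 f(24,12)=132572 f(24,14)=42228 f(24,16)=10602 f(24,18)=2023 f(24,20)=276 f(24,22)=24 f(24,24)=1
t=25: f(25,-1)=1931540 f(25,1)=3157325 f(25,3)=3375825 f(25,5)=2788060 f(25,7)=1865875 f(25,9)=1028445 f(25,11)=468050 f(25,13)=174800 f(25,15)=52830 f(25,17)=12625 f(25,19)=2299 f(25,21)=300 f(25,23)=25 f(25,25)=1
t=26: f(26,-2)=1931540 f(26,0)=5088865 f(26,2)=6533150 f(26,4)=6163885 f(26,6)=4653935 f(26,8)=2894320 f(26,10)=1496495 f(26,12)=642850 f(26,14)=227630 f(26,16)=65455 f(26,18)=14924 f(26,20)=2599 f(26,22)=325 f(26,24)=26 f(26,26)=1
t=27: f(27,-1)=7020405 f(27,1)=11622015 f(27,3)=12697035 f(27,5)=10817820 f(27,7)=7548255 f(27,9)=4390815 f(27,11)=2139345 f(27,13)=870480 f(27,15)=293085 f(27,17)=80379 f(27,19)=17523 f(27,21)=2924 f(27,23)=351 f(27,25)=27 f(27,27)=1
Σ_s f(27,s) = 57500460
P = 57500460/134217728 = 14375115/33554432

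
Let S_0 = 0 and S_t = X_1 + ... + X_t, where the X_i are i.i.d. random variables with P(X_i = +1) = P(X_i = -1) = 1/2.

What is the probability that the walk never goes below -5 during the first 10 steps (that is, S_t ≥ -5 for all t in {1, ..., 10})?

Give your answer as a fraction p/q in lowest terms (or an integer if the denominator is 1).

Answer: 957/1024

Derivation:
Let f(t,s) = #length-t paths at position s with S_1..S_t all ≥ -5.
f(t,s) = f(t-1,s-1) + f(t-1,s+1) for s ≥ -5; f(t,s) = 0 for s < -5.
t=0: f(0,0)=1
t=1: f(1,-1)=1 f(1,1)=1
t=2: f(2,-2)=1 f(2,0)=2 f(2,2)=1
t=3: f(3,-3)=1 f(3,-1)=3 f(3,1)=3 f(3,3)=1
t=4: f(4,-4)=1 f(4,-2)=4 f(4,0)=6 f(4,2)=4 f(4,4)=1
t=5: f(5,-5)=1 f(5,-3)=5 f(5,-1)=10 f(5,1)=10 f(5,3)=5 f(5,5)=1
t=6: f(6,-4)=6 f(6,-2)=15 f(6,0)=20 f(6,2)=15 f(6,4)=6 f(6,6)=1
t=7: f(7,-5)=6 f(7,-3)=21 f(7,-1)=35 f(7,1)=35 f(7,3)=21 f(7,5)=7 f(7,7)=1
t=8: f(8,-4)=27 f(8,-2)=56 f(8,0)=70 f(8,2)=56 f(8,4)=28 f(8,6)=8 f(8,8)=1
t=9: f(9,-5)=27 f(9,-3)=83 f(9,-1)=126 f(9,1)=126 f(9,3)=84 f(9,5)=36 f(9,7)=9 f(9,9)=1
t=10: f(10,-4)=110 f(10,-2)=209 f(10,0)=252 f(10,2)=210 f(10,4)=120 f(10,6)=45 f(10,8)=10 f(10,10)=1
Σ_s f(10,s) = 957
P = 957/1024 = 957/1024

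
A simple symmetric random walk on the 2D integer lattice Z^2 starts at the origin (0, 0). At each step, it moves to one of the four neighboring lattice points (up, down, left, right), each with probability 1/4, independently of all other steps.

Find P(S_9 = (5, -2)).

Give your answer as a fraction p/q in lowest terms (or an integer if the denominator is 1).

Answer: 189/65536

Derivation:
Let h be the number of horizontal steps (so 9-h are vertical). To end at (5,-2) need (h+5)/2 right-steps and ((9-h)-2)/2 up-steps.
Sum over h with 5 ≤ h ≤ 7, h ≡ 1 (mod 2), 9-h ≡ 0 (mod 2):
h=5: C(9,5)·C(5,5)·C(4,1) = 126·1·4 = 504
h=7: C(9,7)·C(7,6)·C(2,0) = 36·7·1 = 252
Total favorable: 756
Total paths: 4^9 = 262144
P = 756/262144 = 189/65536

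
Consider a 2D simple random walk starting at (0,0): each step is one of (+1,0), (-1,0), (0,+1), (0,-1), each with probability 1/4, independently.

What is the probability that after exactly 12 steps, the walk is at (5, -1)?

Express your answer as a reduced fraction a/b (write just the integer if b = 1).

Answer: 27225/4194304

Derivation:
Let h be the number of horizontal steps (so 12-h are vertical). To end at (5,-1) need (h+5)/2 right-steps and ((12-h)-1)/2 up-steps.
Sum over h with 5 ≤ h ≤ 11, h ≡ 1 (mod 2), 12-h ≡ 1 (mod 2):
h=5: C(12,5)·C(5,5)·C(7,3) = 792·1·35 = 27720
h=7: C(12,7)·C(7,6)·C(5,2) = 792·7·10 = 55440
h=9: C(12,9)·C(9,7)·C(3,1) = 220·36·3 = 23760
h=11: C(12,11)·C(11,8)·C(1,0) = 12·165·1 = 1980
Total favorable: 108900
Total paths: 4^12 = 16777216
P = 108900/16777216 = 27225/4194304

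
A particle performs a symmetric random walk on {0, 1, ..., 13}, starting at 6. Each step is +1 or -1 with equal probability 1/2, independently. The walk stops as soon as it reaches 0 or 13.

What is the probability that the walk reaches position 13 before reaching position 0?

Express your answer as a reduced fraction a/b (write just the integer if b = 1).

Symmetric walk (p = 1/2): the harmonic-function argument gives P(hit 13 before 0 | start at 6) = a/N.
P = 6/13 = 6/13

Answer: 6/13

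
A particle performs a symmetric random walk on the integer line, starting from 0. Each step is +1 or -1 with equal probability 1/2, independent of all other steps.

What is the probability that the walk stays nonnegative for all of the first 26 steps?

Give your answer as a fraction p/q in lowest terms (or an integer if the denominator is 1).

Let f(t,s) = #length-t paths at position s with S_1..S_t all ≥ 0.
f(t,s) = f(t-1,s-1) + f(t-1,s+1) for s ≥ 0; f(t,s) = 0 for s < 0.
t=0: f(0,0)=1
t=1: f(1,1)=1
t=2: f(2,0)=1 f(2,2)=1
t=3: f(3,1)=2 f(3,3)=1
t=4: f(4,0)=2 f(4,2)=3 f(4,4)=1
t=5: f(5,1)=5 f(5,3)=4 f(5,5)=1
t=6: f(6,0)=5 f(6,2)=9 f(6,4)=5 f(6,6)=1
t=7: f(7,1)=14 f(7,3)=14 f(7,5)=6 f(7,7)=1
t=8: f(8,0)=14 f(8,2)=28 f(8,4)=20 f(8,6)=7 f(8,8)=1
t=9: f(9,1)=42 f(9,3)=48 f(9,5)=27 f(9,7)=8 f(9,9)=1
t=10: f(10,0)=42 f(10,2)=90 f(10,4)=75 f(10,6)=35 f(10,8)=9 f(10,10)=1
t=11: f(11,1)=132 f(11,3)=165 f(11,5)=110 f(11,7)=44 f(11,9)=10 f(11,11)=1
t=12: f(12,0)=132 f(12,2)=297 f(12,4)=275 f(12,6)=154 f(12,8)=54 f(12,10)=11 f(12,12)=1
t=13: f(13,1)=429 f(13,3)=572 f(13,5)=429 f(13,7)=208 f(13,9)=65 f(13,11)=12 f(13,13)=1
t=14: f(14,0)=429 f(14,2)=1001 f(14,4)=1001 f(14,6)=637 f(14,8)=273 f(14,10)=77 f(14,12)=13 f(14,14)=1
t=15: f(15,1)=1430 f(15,3)=2002 f(15,5)=1638 f(15,7)=910 f(15,9)=350 f(15,11)=90 f(15,13)=14 f(15,15)=1
t=16: f(16,0)=1430 f(16,2)=3432 f(16,4)=3640 f(16,6)=2548 f(16,8)=1260 f(16,10)=440 f(16,12)=104 f(16,14)=15 f(16,16)=1
t=17: f(17,1)=4862 f(17,3)=7072 f(17,5)=6188 f(17,7)=3808 f(17,9)=1700 f(17,11)=544 f(17,13)=119 f(17,15)=16 f(17,17)=1
t=18: f(18,0)=4862 f(18,2)=11934 f(18,4)=13260 f(18,6)=9996 f(18,8)=5508 f(18,10)=2244 f(18,12)=663 f(18,14)=135 f(18,16)=17 f(18,18)=1
t=19: f(19,1)=16796 f(19,3)=25194 f(19,5)=23256 f(19,7)=15504 f(19,9)=7752 f(19,11)=2907 f(19,13)=798 f(19,15)=152 f(19,17)=18 f(19,19)=1
t=20: f(20,0)=16796 f(20,2)=41990 f(20,4)=48450 f(20,6)=38760 f(20,8)=23256 f(20,10)=10659 f(20,12)=3705 f(20,14)=950 f(20,16)=170 f(20,18)=19 f(20,20)=1
t=21: f(21,1)=58786 f(21,3)=90440 f(21,5)=87210 f(21,7)=62016 f(21,9)=33915 f(21,11)=14364 f(21,13)=4655 f(21,15)=1120 f(21,17)=189 f(21,19)=20 f(21,21)=1
t=22: f(22,0)=58786 f(22,2)=149226 f(22,4)=177650 f(22,6)=149226 f(22,8)=95931 f(22,10)=48279 f(22,12)=19019 f(22,14)=5775 f(22,16)=1309 f(22,18)=209 f(22,20)=21 f(22,22)=1
t=23: f(23,1)=208012 f(23,3)=326876 f(23,5)=326876 f(23,7)=245157 f(23,9)=144210 f(23,11)=67298 f(23,13)=24794 f(23,15)=7084 f(23,17)=1518 f(23,19)=230 f(23,21)=22 f(23,23)=1
t=24: f(24,0)=208012 f(24,2)=534888 f(24,4)=653752 f(24,6)=572033 f(24,8)=389367 f(24,10)=211508 f(24,12)=92092 f(24,14)=31878 f(24,16)=8602 f(24,18)=1748 f(24,20)=252 f(24,22)=23 f(24,24)=1
t=25: f(25,1)=742900 f(25,3)=1188640 f(25,5)=1225785 f(25,7)=961400 f(25,9)=600875 f(25,11)=303600 f(25,13)=123970 f(25,15)=40480 f(25,17)=10350 f(25,19)=2000 f(25,21)=275 f(25,23)=24 f(25,25)=1
t=26: f(26,0)=742900 f(26,2)=1931540 f(26,4)=2414425 f(26,6)=2187185 f(26,8)=1562275 f(26,10)=904475 f(26,12)=427570 f(26,14)=164450 f(26,16)=50830 f(26,18)=12350 f(26,20)=2275 f(26,22)=299 f(26,24)=25 f(26,26)=1
Σ_s f(26,s) = 10400600
P = 10400600/67108864 = 1300075/8388608

Answer: 1300075/8388608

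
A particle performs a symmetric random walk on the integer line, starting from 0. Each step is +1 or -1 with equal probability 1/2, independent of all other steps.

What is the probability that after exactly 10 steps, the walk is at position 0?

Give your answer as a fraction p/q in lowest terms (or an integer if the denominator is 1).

Answer: 63/256

Derivation:
To return to 0 after 10 steps: need exactly 5 steps of +1 and 5 of -1.
Favorable paths: C(10,5) = 252
Total paths: 2^10 = 1024
P = 252/1024 = 63/256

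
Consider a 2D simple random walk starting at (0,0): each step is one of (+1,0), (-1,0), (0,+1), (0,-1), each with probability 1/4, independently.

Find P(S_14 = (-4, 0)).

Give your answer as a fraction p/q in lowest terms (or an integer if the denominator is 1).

Let h be the number of horizontal steps (so 14-h are vertical). To end at (-4,0) need (h-4)/2 right-steps and ((14-h)+0)/2 up-steps.
Sum over h with 4 ≤ h ≤ 14, h ≡ 0 (mod 2), 14-h ≡ 0 (mod 2):
h=4: C(14,4)·C(4,0)·C(10,5) = 1001·1·252 = 252252
h=6: C(14,6)·C(6,1)·C(8,4) = 3003·6·70 = 1261260
h=8: C(14,8)·C(8,2)·C(6,3) = 3003·28·20 = 1681680
h=10: C(14,10)·C(10,3)·C(4,2) = 1001·120·6 = 720720
h=12: C(14,12)·C(12,4)·C(2,1) = 91·495·2 = 90090
h=14: C(14,14)·C(14,5)·C(0,0) = 1·2002·1 = 2002
Total favorable: 4008004
Total paths: 4^14 = 268435456
P = 4008004/268435456 = 1002001/67108864

Answer: 1002001/67108864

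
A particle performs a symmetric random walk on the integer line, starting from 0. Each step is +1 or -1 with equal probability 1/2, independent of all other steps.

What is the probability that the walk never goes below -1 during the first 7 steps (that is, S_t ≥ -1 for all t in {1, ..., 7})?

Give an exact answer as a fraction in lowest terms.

Let f(t,s) = #length-t paths at position s with S_1..S_t all ≥ -1.
f(t,s) = f(t-1,s-1) + f(t-1,s+1) for s ≥ -1; f(t,s) = 0 for s < -1.
t=0: f(0,0)=1
t=1: f(1,-1)=1 f(1,1)=1
t=2: f(2,0)=2 f(2,2)=1
t=3: f(3,-1)=2 f(3,1)=3 f(3,3)=1
t=4: f(4,0)=5 f(4,2)=4 f(4,4)=1
t=5: f(5,-1)=5 f(5,1)=9 f(5,3)=5 f(5,5)=1
t=6: f(6,0)=14 f(6,2)=14 f(6,4)=6 f(6,6)=1
t=7: f(7,-1)=14 f(7,1)=28 f(7,3)=20 f(7,5)=7 f(7,7)=1
Σ_s f(7,s) = 70
P = 70/128 = 35/64

Answer: 35/64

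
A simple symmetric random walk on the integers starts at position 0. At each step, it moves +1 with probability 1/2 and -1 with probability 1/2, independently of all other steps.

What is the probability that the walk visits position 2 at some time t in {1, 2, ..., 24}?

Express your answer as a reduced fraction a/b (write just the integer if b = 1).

Count via complement. Let g(t,s) = #length-t paths at position s with S_1..S_t all ≠ 2.
g(t,s) = g(t-1,s-1) + g(t-1,s+1) for s ≠ 2; g(t,2) = 0.
t=0: g(0,0)=1
t=1: g(1,-1)=1 g(1,1)=1
t=2: g(2,-2)=1 g(2,0)=2
t=3: g(3,-3)=1 g(3,-1)=3 g(3,1)=2
t=4: g(4,-4)=1 g(4,-2)=4 g(4,0)=5
t=5: g(5,-5)=1 g(5,-3)=5 g(5,-1)=9 g(5,1)=5
t=6: g(6,-6)=1 g(6,-4)=6 g(6,-2)=14 g(6,0)=14
t=7: g(7,-7)=1 g(7,-5)=7 g(7,-3)=20 g(7,-1)=28 g(7,1)=14
t=8: g(8,-8)=1 g(8,-6)=8 g(8,-4)=27 g(8,-2)=48 g(8,0)=42
t=9: g(9,-9)=1 g(9,-7)=9 g(9,-5)=35 g(9,-3)=75 g(9,-1)=90 g(9,1)=42
t=10: g(10,-10)=1 g(10,-8)=10 g(10,-6)=44 g(10,-4)=110 g(10,-2)=165 g(10,0)=132
t=11: g(11,-11)=1 g(11,-9)=11 g(11,-7)=54 g(11,-5)=154 g(11,-3)=275 g(11,-1)=297 g(11,1)=132
t=12: g(12,-12)=1 g(12,-10)=12 g(12,-8)=65 g(12,-6)=208 g(12,-4)=429 g(12,-2)=572 g(12,0)=429
t=13: g(13,-13)=1 g(13,-11)=13 g(13,-9)=77 g(13,-7)=273 g(13,-5)=637 g(13,-3)=1001 g(13,-1)=1001 g(13,1)=429
t=14: g(14,-14)=1 g(14,-12)=14 g(14,-10)=90 g(14,-8)=350 g(14,-6)=910 g(14,-4)=1638 g(14,-2)=2002 g(14,0)=1430
t=15: g(15,-15)=1 g(15,-13)=15 g(15,-11)=104 g(15,-9)=440 g(15,-7)=1260 g(15,-5)=2548 g(15,-3)=3640 g(15,-1)=3432 g(15,1)=1430
t=16: g(16,-16)=1 g(16,-14)=16 g(16,-12)=119 g(16,-10)=544 g(16,-8)=1700 g(16,-6)=3808 g(16,-4)=6188 g(16,-2)=7072 g(16,0)=4862
t=17: g(17,-17)=1 g(17,-15)=17 g(17,-13)=135 g(17,-11)=663 g(17,-9)=2244 g(17,-7)=5508 g(17,-5)=9996 g(17,-3)=13260 g(17,-1)=11934 g(17,1)=4862
t=18: g(18,-18)=1 g(18,-16)=18 g(18,-14)=152 g(18,-12)=798 g(18,-10)=2907 g(18,-8)=7752 g(18,-6)=15504 g(18,-4)=23256 g(18,-2)=25194 g(18,0)=16796
t=19: g(19,-19)=1 g(19,-17)=19 g(19,-15)=170 g(19,-13)=950 g(19,-11)=3705 g(19,-9)=10659 g(19,-7)=23256 g(19,-5)=38760 g(19,-3)=48450 g(19,-1)=41990 g(19,1)=16796
t=20: g(20,-20)=1 g(20,-18)=20 g(20,-16)=189 g(20,-14)=1120 g(20,-12)=4655 g(20,-10)=14364 g(20,-8)=33915 g(20,-6)=62016 g(20,-4)=87210 g(20,-2)=90440 g(20,0)=58786
t=21: g(21,-21)=1 g(21,-19)=21 g(21,-17)=209 g(21,-15)=1309 g(21,-13)=5775 g(21,-11)=19019 g(21,-9)=48279 g(21,-7)=95931 g(21,-5)=149226 g(21,-3)=177650 g(21,-1)=149226 g(21,1)=58786
t=22: g(22,-22)=1 g(22,-20)=22 g(22,-18)=230 g(22,-16)=1518 g(22,-14)=7084 g(22,-12)=24794 g(22,-10)=67298 g(22,-8)=144210 g(22,-6)=245157 g(22,-4)=326876 g(22,-2)=326876 g(22,0)=208012
t=23: g(23,-23)=1 g(23,-21)=23 g(23,-19)=252 g(23,-17)=1748 g(23,-15)=8602 g(23,-13)=31878 g(23,-11)=92092 g(23,-9)=211508 g(23,-7)=389367 g(23,-5)=572033 g(23,-3)=653752 g(23,-1)=534888 g(23,1)=208012
t=24: g(24,-24)=1 g(24,-22)=24 g(24,-20)=275 g(24,-18)=2000 g(24,-16)=10350 g(24,-14)=40480 g(24,-12)=123970 g(24,-10)=303600 g(24,-8)=600875 g(24,-6)=961400 g(24,-4)=1225785 g(24,-2)=1188640 g(24,0)=742900
Paths never hitting 2: Σ_s g(24,s) = 5200300
Paths hitting 2: 2^24 - 5200300 = 11576916
P = 11576916/16777216 = 2894229/4194304

Answer: 2894229/4194304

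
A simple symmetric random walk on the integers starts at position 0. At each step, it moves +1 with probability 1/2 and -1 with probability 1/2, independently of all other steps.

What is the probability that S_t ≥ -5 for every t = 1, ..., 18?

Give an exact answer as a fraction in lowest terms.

Let f(t,s) = #length-t paths at position s with S_1..S_t all ≥ -5.
f(t,s) = f(t-1,s-1) + f(t-1,s+1) for s ≥ -5; f(t,s) = 0 for s < -5.
t=0: f(0,0)=1
t=1: f(1,-1)=1 f(1,1)=1
t=2: f(2,-2)=1 f(2,0)=2 f(2,2)=1
t=3: f(3,-3)=1 f(3,-1)=3 f(3,1)=3 f(3,3)=1
t=4: f(4,-4)=1 f(4,-2)=4 f(4,0)=6 f(4,2)=4 f(4,4)=1
t=5: f(5,-5)=1 f(5,-3)=5 f(5,-1)=10 f(5,1)=10 f(5,3)=5 f(5,5)=1
t=6: f(6,-4)=6 f(6,-2)=15 f(6,0)=20 f(6,2)=15 f(6,4)=6 f(6,6)=1
t=7: f(7,-5)=6 f(7,-3)=21 f(7,-1)=35 f(7,1)=35 f(7,3)=21 f(7,5)=7 f(7,7)=1
t=8: f(8,-4)=27 f(8,-2)=56 f(8,0)=70 f(8,2)=56 f(8,4)=28 f(8,6)=8 f(8,8)=1
t=9: f(9,-5)=27 f(9,-3)=83 f(9,-1)=126 f(9,1)=126 f(9,3)=84 f(9,5)=36 f(9,7)=9 f(9,9)=1
t=10: f(10,-4)=110 f(10,-2)=209 f(10,0)=252 f(10,2)=210 f(10,4)=120 f(10,6)=45 f(10,8)=10 f(10,10)=1
t=11: f(11,-5)=110 f(11,-3)=319 f(11,-1)=461 f(11,1)=462 f(11,3)=330 f(11,5)=165 f(11,7)=55 f(11,9)=11 f(11,11)=1
t=12: f(12,-4)=429 f(12,-2)=780 f(12,0)=923 f(12,2)=792 f(12,4)=495 f(12,6)=220 f(12,8)=66 f(12,10)=12 f(12,12)=1
t=13: f(13,-5)=429 f(13,-3)=1209 f(13,-1)=1703 f(13,1)=1715 f(13,3)=1287 f(13,5)=715 f(13,7)=286 f(13,9)=78 f(13,11)=13 f(13,13)=1
t=14: f(14,-4)=1638 f(14,-2)=2912 f(14,0)=3418 f(14,2)=3002 f(14,4)=2002 f(14,6)=1001 f(14,8)=364 f(14,10)=91 f(14,12)=14 f(14,14)=1
t=15: f(15,-5)=1638 f(15,-3)=4550 f(15,-1)=6330 f(15,1)=6420 f(15,3)=5004 f(15,5)=3003 f(15,7)=1365 f(15,9)=455 f(15,11)=105 f(15,13)=15 f(15,15)=1
t=16: f(16,-4)=6188 f(16,-2)=10880 f(16,0)=12750 f(16,2)=11424 f(16,4)=8007 f(16,6)=4368 f(16,8)=1820 f(16,10)=560 f(16,12)=120 f(16,14)=16 f(16,16)=1
t=17: f(17,-5)=6188 f(17,-3)=17068 f(17,-1)=23630 f(17,1)=24174 f(17,3)=19431 f(17,5)=12375 f(17,7)=6188 f(17,9)=2380 f(17,11)=680 f(17,13)=136 f(17,15)=17 f(17,17)=1
t=18: f(18,-4)=23256 f(18,-2)=40698 f(18,0)=47804 f(18,2)=43605 f(18,4)=31806 f(18,6)=18563 f(18,8)=8568 f(18,10)=3060 f(18,12)=816 f(18,14)=153 f(18,16)=18 f(18,18)=1
Σ_s f(18,s) = 218348
P = 218348/262144 = 54587/65536

Answer: 54587/65536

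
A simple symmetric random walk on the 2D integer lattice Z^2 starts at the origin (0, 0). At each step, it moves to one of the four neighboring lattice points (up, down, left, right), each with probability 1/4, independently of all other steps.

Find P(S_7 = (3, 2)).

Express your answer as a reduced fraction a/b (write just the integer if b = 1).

Answer: 245/16384

Derivation:
Let h be the number of horizontal steps (so 7-h are vertical). To end at (3,2) need (h+3)/2 right-steps and ((7-h)+2)/2 up-steps.
Sum over h with 3 ≤ h ≤ 5, h ≡ 1 (mod 2), 7-h ≡ 0 (mod 2):
h=3: C(7,3)·C(3,3)·C(4,3) = 35·1·4 = 140
h=5: C(7,5)·C(5,4)·C(2,2) = 21·5·1 = 105
Total favorable: 245
Total paths: 4^7 = 16384
P = 245/16384 = 245/16384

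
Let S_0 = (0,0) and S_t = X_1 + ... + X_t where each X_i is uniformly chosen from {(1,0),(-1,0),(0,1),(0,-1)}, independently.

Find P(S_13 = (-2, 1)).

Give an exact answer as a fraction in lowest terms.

Let h be the number of horizontal steps (so 13-h are vertical). To end at (-2,1) need (h-2)/2 right-steps and ((13-h)+1)/2 up-steps.
Sum over h with 2 ≤ h ≤ 12, h ≡ 0 (mod 2), 13-h ≡ 1 (mod 2):
h=2: C(13,2)·C(2,0)·C(11,6) = 78·1·462 = 36036
h=4: C(13,4)·C(4,1)·C(9,5) = 715·4·126 = 360360
h=6: C(13,6)·C(6,2)·C(7,4) = 1716·15·35 = 900900
h=8: C(13,8)·C(8,3)·C(5,3) = 1287·56·10 = 720720
h=10: C(13,10)·C(10,4)·C(3,2) = 286·210·3 = 180180
h=12: C(13,12)·C(12,5)·C(1,1) = 13·792·1 = 10296
Total favorable: 2208492
Total paths: 4^13 = 67108864
P = 2208492/67108864 = 552123/16777216

Answer: 552123/16777216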